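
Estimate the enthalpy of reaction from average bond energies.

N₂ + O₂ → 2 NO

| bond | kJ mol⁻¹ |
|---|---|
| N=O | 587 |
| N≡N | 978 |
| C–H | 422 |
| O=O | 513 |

ΔH ≈ +317 kJ

Bonds broken (reactants):
  N≡N: 1 × 978 = 978
  O=O: 1 × 513 = 513
  Σ(broken) = 1491 kJ
Bonds formed (products):
  N=O: 2 × 587 = 1174
  Σ(formed) = 1174 kJ
ΔH = Σ(broken) − Σ(formed) = 1491 − 1174 = +317 kJ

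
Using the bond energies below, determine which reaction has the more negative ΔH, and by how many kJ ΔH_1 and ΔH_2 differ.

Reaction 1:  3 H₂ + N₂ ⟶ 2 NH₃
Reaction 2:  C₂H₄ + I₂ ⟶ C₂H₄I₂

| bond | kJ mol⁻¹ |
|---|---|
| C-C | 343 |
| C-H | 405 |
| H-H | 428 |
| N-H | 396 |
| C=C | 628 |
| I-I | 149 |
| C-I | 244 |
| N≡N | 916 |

Reaction 1, by 122 kJ

Reaction 1:
  Bonds broken (reactants):
    H-H: 3 × 428 = 1284
    N≡N: 1 × 916 = 916
    Σ(broken) = 2200 kJ
  Bonds formed (products):
    N-H: 6 × 396 = 2376
    Σ(formed) = 2376 kJ
  ΔH_1 = 2200 − 2376 = −176 kJ
Reaction 2:
  Bonds broken (reactants):
    C-H: 4 × 405 = 1620
    C=C: 1 × 628 = 628
    I-I: 1 × 149 = 149
    Σ(broken) = 2397 kJ
  Bonds formed (products):
    C-C: 1 × 343 = 343
    C-H: 4 × 405 = 1620
    C-I: 2 × 244 = 488
    Σ(formed) = 2451 kJ
  ΔH_2 = 2397 − 2451 = −54 kJ
ΔH_1 − ΔH_2 = −122 kJ, so reaction 1 has the more negative ΔH; |ΔH_1 − ΔH_2| = 122 kJ.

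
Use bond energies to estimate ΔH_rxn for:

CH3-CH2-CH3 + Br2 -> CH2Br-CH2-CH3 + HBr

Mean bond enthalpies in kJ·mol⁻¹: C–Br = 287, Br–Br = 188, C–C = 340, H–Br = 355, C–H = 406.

Bonds broken (reactants):
  Br–Br: 1 × 188 = 188
  C–C: 2 × 340 = 680
  C–H: 8 × 406 = 3248
  Σ(broken) = 4116 kJ
Bonds formed (products):
  C–Br: 1 × 287 = 287
  C–C: 2 × 340 = 680
  C–H: 7 × 406 = 2842
  H–Br: 1 × 355 = 355
  Σ(formed) = 4164 kJ
ΔH = Σ(broken) − Σ(formed) = 4116 − 4164 = −48 kJ

ΔH ≈ −48 kJ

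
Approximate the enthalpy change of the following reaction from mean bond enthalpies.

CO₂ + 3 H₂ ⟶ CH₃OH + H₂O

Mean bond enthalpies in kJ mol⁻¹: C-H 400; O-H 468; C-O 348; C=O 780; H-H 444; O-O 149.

Bonds broken (reactants):
  C=O: 2 × 780 = 1560
  H-H: 3 × 444 = 1332
  Σ(broken) = 2892 kJ
Bonds formed (products):
  C-H: 3 × 400 = 1200
  C-O: 1 × 348 = 348
  O-H: 3 × 468 = 1404
  Σ(formed) = 2952 kJ
ΔH = Σ(broken) − Σ(formed) = 2892 − 2952 = −60 kJ

ΔH ≈ −60 kJ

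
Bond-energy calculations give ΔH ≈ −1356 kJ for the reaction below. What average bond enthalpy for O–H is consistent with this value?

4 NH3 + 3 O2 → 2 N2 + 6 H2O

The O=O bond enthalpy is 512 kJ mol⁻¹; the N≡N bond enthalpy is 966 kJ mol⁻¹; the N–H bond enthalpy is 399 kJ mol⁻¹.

D(O–H) ≈ 479 kJ/mol

Let D be the O–H bond energy.
Σ(broken) = 12×399 + 3×512 = 6324
Σ(formed) = 2×966 + 12×D = 1932 + 12D
ΔH = Σ(broken) − Σ(formed) = (6324) − (1932 + 12D) = +4392 − 12D
Setting this equal to −1356 kJ gives 12D = 5748, so D = 479 kJ/mol.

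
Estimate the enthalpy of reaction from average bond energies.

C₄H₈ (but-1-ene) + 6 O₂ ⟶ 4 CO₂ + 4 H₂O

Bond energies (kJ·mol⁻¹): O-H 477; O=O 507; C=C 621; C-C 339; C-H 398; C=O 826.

ΔH ≈ −2899 kJ

Bonds broken (reactants):
  C-C: 2 × 339 = 678
  C-H: 8 × 398 = 3184
  C=C: 1 × 621 = 621
  O=O: 6 × 507 = 3042
  Σ(broken) = 7525 kJ
Bonds formed (products):
  C=O: 8 × 826 = 6608
  O-H: 8 × 477 = 3816
  Σ(formed) = 10424 kJ
ΔH = Σ(broken) − Σ(formed) = 7525 − 10424 = −2899 kJ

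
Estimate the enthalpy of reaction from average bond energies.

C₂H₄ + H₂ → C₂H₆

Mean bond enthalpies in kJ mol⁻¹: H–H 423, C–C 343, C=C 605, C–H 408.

ΔH ≈ −131 kJ

Bonds broken (reactants):
  C–H: 4 × 408 = 1632
  C=C: 1 × 605 = 605
  H–H: 1 × 423 = 423
  Σ(broken) = 2660 kJ
Bonds formed (products):
  C–C: 1 × 343 = 343
  C–H: 6 × 408 = 2448
  Σ(formed) = 2791 kJ
ΔH = Σ(broken) − Σ(formed) = 2660 − 2791 = −131 kJ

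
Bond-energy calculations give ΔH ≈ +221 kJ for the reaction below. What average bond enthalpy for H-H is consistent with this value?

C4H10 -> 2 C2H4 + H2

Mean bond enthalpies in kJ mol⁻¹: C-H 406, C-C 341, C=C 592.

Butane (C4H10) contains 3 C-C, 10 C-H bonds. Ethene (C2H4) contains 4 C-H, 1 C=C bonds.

D(H-H) ≈ 430 kJ/mol

Let D be the H-H bond energy.
Σ(broken) = 3×341 + 10×406 = 5083
Σ(formed) = 8×406 + 2×592 + 1×D = 4432 + D
ΔH = Σ(broken) − Σ(formed) = (5083) − (4432 + D) = +651 − D
Setting this equal to +221 kJ gives D = 430 kJ/mol.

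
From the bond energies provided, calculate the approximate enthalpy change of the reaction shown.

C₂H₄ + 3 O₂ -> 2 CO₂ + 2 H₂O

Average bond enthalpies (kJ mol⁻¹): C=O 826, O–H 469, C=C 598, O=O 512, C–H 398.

ΔH ≈ −1454 kJ

Bonds broken (reactants):
  C–H: 4 × 398 = 1592
  C=C: 1 × 598 = 598
  O=O: 3 × 512 = 1536
  Σ(broken) = 3726 kJ
Bonds formed (products):
  C=O: 4 × 826 = 3304
  O–H: 4 × 469 = 1876
  Σ(formed) = 5180 kJ
ΔH = Σ(broken) − Σ(formed) = 3726 − 5180 = −1454 kJ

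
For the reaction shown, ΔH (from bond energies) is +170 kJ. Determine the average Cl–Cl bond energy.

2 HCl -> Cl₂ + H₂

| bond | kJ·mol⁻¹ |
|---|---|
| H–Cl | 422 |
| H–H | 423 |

D(Cl–Cl) ≈ 251 kJ/mol

Let D be the Cl–Cl bond energy.
Σ(broken) = 2×422 = 844
Σ(formed) = 1×D + 1×423 = 423 + D
ΔH = Σ(broken) − Σ(formed) = (844) − (423 + D) = +421 − D
Setting this equal to +170 kJ gives D = 251 kJ/mol.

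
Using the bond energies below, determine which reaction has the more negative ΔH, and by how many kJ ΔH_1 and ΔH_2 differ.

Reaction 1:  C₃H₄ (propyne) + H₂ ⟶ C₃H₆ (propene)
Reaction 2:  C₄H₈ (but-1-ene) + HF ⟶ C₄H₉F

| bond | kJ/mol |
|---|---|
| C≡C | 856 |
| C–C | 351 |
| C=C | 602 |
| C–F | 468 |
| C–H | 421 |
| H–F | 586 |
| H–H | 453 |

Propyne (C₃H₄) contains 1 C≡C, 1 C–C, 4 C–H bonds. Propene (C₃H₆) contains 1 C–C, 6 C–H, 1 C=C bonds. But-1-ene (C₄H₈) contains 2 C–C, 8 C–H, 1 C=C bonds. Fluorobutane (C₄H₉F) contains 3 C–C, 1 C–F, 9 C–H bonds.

Reaction 1, by 83 kJ

Reaction 1:
  Bonds broken (reactants):
    C≡C: 1 × 856 = 856
    C–C: 1 × 351 = 351
    C–H: 4 × 421 = 1684
    H–H: 1 × 453 = 453
    Σ(broken) = 3344 kJ
  Bonds formed (products):
    C–C: 1 × 351 = 351
    C–H: 6 × 421 = 2526
    C=C: 1 × 602 = 602
    Σ(formed) = 3479 kJ
  ΔH_1 = 3344 − 3479 = −135 kJ
Reaction 2:
  Bonds broken (reactants):
    C–C: 2 × 351 = 702
    C–H: 8 × 421 = 3368
    C=C: 1 × 602 = 602
    H–F: 1 × 586 = 586
    Σ(broken) = 5258 kJ
  Bonds formed (products):
    C–C: 3 × 351 = 1053
    C–F: 1 × 468 = 468
    C–H: 9 × 421 = 3789
    Σ(formed) = 5310 kJ
  ΔH_2 = 5258 − 5310 = −52 kJ
ΔH_1 − ΔH_2 = −83 kJ, so reaction 1 has the more negative ΔH; |ΔH_1 − ΔH_2| = 83 kJ.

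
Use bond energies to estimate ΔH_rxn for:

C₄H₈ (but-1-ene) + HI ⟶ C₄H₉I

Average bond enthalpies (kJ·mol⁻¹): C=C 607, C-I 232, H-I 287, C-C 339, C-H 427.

Bonds broken (reactants):
  C-C: 2 × 339 = 678
  C-H: 8 × 427 = 3416
  C=C: 1 × 607 = 607
  H-I: 1 × 287 = 287
  Σ(broken) = 4988 kJ
Bonds formed (products):
  C-C: 3 × 339 = 1017
  C-H: 9 × 427 = 3843
  C-I: 1 × 232 = 232
  Σ(formed) = 5092 kJ
ΔH = Σ(broken) − Σ(formed) = 4988 − 5092 = −104 kJ

ΔH ≈ −104 kJ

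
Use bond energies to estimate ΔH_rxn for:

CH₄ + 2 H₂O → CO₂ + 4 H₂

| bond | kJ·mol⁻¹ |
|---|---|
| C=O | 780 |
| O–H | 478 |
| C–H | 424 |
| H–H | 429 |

Bonds broken (reactants):
  C–H: 4 × 424 = 1696
  O–H: 4 × 478 = 1912
  Σ(broken) = 3608 kJ
Bonds formed (products):
  C=O: 2 × 780 = 1560
  H–H: 4 × 429 = 1716
  Σ(formed) = 3276 kJ
ΔH = Σ(broken) − Σ(formed) = 3608 − 3276 = +332 kJ

ΔH ≈ +332 kJ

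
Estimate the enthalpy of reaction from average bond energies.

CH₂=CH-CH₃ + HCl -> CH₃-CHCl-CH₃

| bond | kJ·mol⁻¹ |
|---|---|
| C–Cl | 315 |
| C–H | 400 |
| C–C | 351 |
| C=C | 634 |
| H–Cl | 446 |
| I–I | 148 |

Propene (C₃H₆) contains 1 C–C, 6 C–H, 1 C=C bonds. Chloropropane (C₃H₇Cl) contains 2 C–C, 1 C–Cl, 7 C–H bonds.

Bonds broken (reactants):
  C–C: 1 × 351 = 351
  C–H: 6 × 400 = 2400
  C=C: 1 × 634 = 634
  H–Cl: 1 × 446 = 446
  Σ(broken) = 3831 kJ
Bonds formed (products):
  C–C: 2 × 351 = 702
  C–Cl: 1 × 315 = 315
  C–H: 7 × 400 = 2800
  Σ(formed) = 3817 kJ
ΔH = Σ(broken) − Σ(formed) = 3831 − 3817 = +14 kJ

ΔH ≈ +14 kJ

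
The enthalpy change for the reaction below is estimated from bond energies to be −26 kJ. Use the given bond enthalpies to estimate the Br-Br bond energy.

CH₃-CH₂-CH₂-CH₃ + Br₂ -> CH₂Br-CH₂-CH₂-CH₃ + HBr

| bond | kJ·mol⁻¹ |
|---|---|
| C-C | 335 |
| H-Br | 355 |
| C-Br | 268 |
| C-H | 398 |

Let D be the Br-Br bond energy.
Σ(broken) = 1×D + 3×335 + 10×398 = 4985 + D
Σ(formed) = 1×268 + 3×335 + 9×398 + 1×355 = 5210
ΔH = Σ(broken) − Σ(formed) = (4985 + D) − (5210) = −225 + D
Setting this equal to −26 kJ gives D = 199 kJ/mol.

D(Br-Br) ≈ 199 kJ/mol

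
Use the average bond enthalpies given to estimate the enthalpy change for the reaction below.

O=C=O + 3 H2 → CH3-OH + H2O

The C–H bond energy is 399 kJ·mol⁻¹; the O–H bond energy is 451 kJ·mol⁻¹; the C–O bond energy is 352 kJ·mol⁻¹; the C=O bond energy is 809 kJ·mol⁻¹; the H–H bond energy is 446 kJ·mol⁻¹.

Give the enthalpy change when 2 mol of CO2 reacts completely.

Bonds broken (reactants):
  C=O: 2 × 809 = 1618
  H–H: 3 × 446 = 1338
  Σ(broken) = 2956 kJ
Bonds formed (products):
  C–H: 3 × 399 = 1197
  C–O: 1 × 352 = 352
  O–H: 3 × 451 = 1353
  Σ(formed) = 2902 kJ
ΔH = Σ(broken) − Σ(formed) = 2956 − 2902 = +54 kJ
For 2× the reaction as written: 2 × (+54) = +108 kJ

ΔH = +108 kJ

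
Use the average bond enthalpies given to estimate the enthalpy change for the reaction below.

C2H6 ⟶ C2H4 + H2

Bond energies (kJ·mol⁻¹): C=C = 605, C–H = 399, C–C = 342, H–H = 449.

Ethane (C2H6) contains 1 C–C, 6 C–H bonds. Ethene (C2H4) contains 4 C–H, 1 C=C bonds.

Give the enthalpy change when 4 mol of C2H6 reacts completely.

Bonds broken (reactants):
  C–C: 1 × 342 = 342
  C–H: 6 × 399 = 2394
  Σ(broken) = 2736 kJ
Bonds formed (products):
  C–H: 4 × 399 = 1596
  C=C: 1 × 605 = 605
  H–H: 1 × 449 = 449
  Σ(formed) = 2650 kJ
ΔH = Σ(broken) − Σ(formed) = 2736 − 2650 = +86 kJ
For 4× the reaction as written: 4 × (+86) = +344 kJ

ΔH = +344 kJ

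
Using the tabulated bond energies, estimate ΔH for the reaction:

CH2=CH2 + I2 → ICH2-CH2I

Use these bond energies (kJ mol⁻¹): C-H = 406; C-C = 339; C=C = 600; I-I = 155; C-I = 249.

ΔH ≈ −82 kJ

Bonds broken (reactants):
  C-H: 4 × 406 = 1624
  C=C: 1 × 600 = 600
  I-I: 1 × 155 = 155
  Σ(broken) = 2379 kJ
Bonds formed (products):
  C-C: 1 × 339 = 339
  C-H: 4 × 406 = 1624
  C-I: 2 × 249 = 498
  Σ(formed) = 2461 kJ
ΔH = Σ(broken) − Σ(formed) = 2379 − 2461 = −82 kJ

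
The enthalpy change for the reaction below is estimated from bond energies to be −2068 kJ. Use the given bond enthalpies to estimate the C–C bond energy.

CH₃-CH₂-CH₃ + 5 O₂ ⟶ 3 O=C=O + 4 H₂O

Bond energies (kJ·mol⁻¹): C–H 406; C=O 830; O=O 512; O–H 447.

Let D be the C–C bond energy.
Σ(broken) = 2×D + 8×406 + 5×512 = 5808 + 2D
Σ(formed) = 6×830 + 8×447 = 8556
ΔH = Σ(broken) − Σ(formed) = (5808 + 2D) − (8556) = −2748 + 2D
Setting this equal to −2068 kJ gives 2D = 680, so D = 340 kJ/mol.

D(C–C) ≈ 340 kJ/mol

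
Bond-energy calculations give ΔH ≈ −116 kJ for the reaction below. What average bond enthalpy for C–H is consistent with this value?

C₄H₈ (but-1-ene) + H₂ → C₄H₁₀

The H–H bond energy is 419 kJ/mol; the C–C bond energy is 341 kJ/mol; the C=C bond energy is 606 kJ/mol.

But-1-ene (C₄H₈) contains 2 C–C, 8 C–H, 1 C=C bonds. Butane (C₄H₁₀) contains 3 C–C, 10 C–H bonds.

Let D be the C–H bond energy.
Σ(broken) = 2×341 + 8×D + 1×606 + 1×419 = 1707 + 8D
Σ(formed) = 3×341 + 10×D = 1023 + 10D
ΔH = Σ(broken) − Σ(formed) = (1707 + 8D) − (1023 + 10D) = +684 − 2D
Setting this equal to −116 kJ gives 2D = 800, so D = 400 kJ/mol.

D(C–H) ≈ 400 kJ/mol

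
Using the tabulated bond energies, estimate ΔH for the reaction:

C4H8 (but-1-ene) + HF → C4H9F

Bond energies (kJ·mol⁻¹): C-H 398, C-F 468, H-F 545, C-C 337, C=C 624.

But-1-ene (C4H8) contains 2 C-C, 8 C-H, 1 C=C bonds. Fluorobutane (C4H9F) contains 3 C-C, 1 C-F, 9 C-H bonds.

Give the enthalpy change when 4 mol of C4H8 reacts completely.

ΔH = −136 kJ

Bonds broken (reactants):
  C-C: 2 × 337 = 674
  C-H: 8 × 398 = 3184
  C=C: 1 × 624 = 624
  H-F: 1 × 545 = 545
  Σ(broken) = 5027 kJ
Bonds formed (products):
  C-C: 3 × 337 = 1011
  C-F: 1 × 468 = 468
  C-H: 9 × 398 = 3582
  Σ(formed) = 5061 kJ
ΔH = Σ(broken) − Σ(formed) = 5027 − 5061 = −34 kJ
For 4× the reaction as written: 4 × (−34) = −136 kJ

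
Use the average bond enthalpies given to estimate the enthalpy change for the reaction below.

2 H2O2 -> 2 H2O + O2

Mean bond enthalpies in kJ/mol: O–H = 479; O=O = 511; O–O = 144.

ΔH ≈ −223 kJ

Bonds broken (reactants):
  O–H: 4 × 479 = 1916
  O–O: 2 × 144 = 288
  Σ(broken) = 2204 kJ
Bonds formed (products):
  O–H: 4 × 479 = 1916
  O=O: 1 × 511 = 511
  Σ(formed) = 2427 kJ
ΔH = Σ(broken) − Σ(formed) = 2204 − 2427 = −223 kJ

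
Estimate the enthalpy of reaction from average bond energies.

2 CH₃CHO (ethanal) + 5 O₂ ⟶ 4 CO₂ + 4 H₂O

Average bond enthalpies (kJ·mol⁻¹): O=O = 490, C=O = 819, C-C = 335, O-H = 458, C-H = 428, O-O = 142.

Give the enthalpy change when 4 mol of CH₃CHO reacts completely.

ΔH = −4068 kJ

Bonds broken (reactants):
  C-C: 2 × 335 = 670
  C-H: 8 × 428 = 3424
  C=O: 2 × 819 = 1638
  O=O: 5 × 490 = 2450
  Σ(broken) = 8182 kJ
Bonds formed (products):
  C=O: 8 × 819 = 6552
  O-H: 8 × 458 = 3664
  Σ(formed) = 10216 kJ
ΔH = Σ(broken) − Σ(formed) = 8182 − 10216 = −2034 kJ
For 2× the reaction as written: 2 × (−2034) = −4068 kJ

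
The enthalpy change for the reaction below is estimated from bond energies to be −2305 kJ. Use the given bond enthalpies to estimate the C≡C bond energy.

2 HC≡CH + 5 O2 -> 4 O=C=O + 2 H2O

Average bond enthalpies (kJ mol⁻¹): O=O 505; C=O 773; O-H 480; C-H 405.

D(C≡C) ≈ 827 kJ/mol

Let D be the C≡C bond energy.
Σ(broken) = 2×D + 4×405 + 5×505 = 4145 + 2D
Σ(formed) = 8×773 + 4×480 = 8104
ΔH = Σ(broken) − Σ(formed) = (4145 + 2D) − (8104) = −3959 + 2D
Setting this equal to −2305 kJ gives 2D = 1654, so D = 827 kJ/mol.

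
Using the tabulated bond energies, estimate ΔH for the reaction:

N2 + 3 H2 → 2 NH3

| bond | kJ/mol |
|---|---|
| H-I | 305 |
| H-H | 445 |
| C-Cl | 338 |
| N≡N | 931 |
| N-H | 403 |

ΔH ≈ −152 kJ

Bonds broken (reactants):
  H-H: 3 × 445 = 1335
  N≡N: 1 × 931 = 931
  Σ(broken) = 2266 kJ
Bonds formed (products):
  N-H: 6 × 403 = 2418
  Σ(formed) = 2418 kJ
ΔH = Σ(broken) − Σ(formed) = 2266 − 2418 = −152 kJ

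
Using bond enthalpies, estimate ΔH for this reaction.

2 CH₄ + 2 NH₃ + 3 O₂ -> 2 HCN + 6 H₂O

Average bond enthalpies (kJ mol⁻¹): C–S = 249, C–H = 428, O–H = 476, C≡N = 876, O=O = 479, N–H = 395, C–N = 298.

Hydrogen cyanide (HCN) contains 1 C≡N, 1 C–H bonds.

Bonds broken (reactants):
  C–H: 8 × 428 = 3424
  N–H: 6 × 395 = 2370
  O=O: 3 × 479 = 1437
  Σ(broken) = 7231 kJ
Bonds formed (products):
  C≡N: 2 × 876 = 1752
  C–H: 2 × 428 = 856
  O–H: 12 × 476 = 5712
  Σ(formed) = 8320 kJ
ΔH = Σ(broken) − Σ(formed) = 7231 − 8320 = −1089 kJ

ΔH ≈ −1089 kJ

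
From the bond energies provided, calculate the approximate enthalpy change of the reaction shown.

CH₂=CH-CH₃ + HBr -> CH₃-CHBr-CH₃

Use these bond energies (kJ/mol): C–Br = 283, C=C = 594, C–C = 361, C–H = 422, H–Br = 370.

Bonds broken (reactants):
  C–C: 1 × 361 = 361
  C–H: 6 × 422 = 2532
  C=C: 1 × 594 = 594
  H–Br: 1 × 370 = 370
  Σ(broken) = 3857 kJ
Bonds formed (products):
  C–Br: 1 × 283 = 283
  C–C: 2 × 361 = 722
  C–H: 7 × 422 = 2954
  Σ(formed) = 3959 kJ
ΔH = Σ(broken) − Σ(formed) = 3857 − 3959 = −102 kJ

ΔH ≈ −102 kJ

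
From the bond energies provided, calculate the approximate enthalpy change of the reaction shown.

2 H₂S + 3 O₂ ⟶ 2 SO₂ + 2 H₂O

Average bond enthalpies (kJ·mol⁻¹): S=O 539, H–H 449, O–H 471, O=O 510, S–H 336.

ΔH ≈ −1166 kJ

Bonds broken (reactants):
  O=O: 3 × 510 = 1530
  S–H: 4 × 336 = 1344
  Σ(broken) = 2874 kJ
Bonds formed (products):
  O–H: 4 × 471 = 1884
  S=O: 4 × 539 = 2156
  Σ(formed) = 4040 kJ
ΔH = Σ(broken) − Σ(formed) = 2874 − 4040 = −1166 kJ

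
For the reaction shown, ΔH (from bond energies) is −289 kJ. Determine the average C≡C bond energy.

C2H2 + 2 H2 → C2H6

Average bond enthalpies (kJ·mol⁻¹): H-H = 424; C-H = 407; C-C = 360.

D(C≡C) ≈ 851 kJ/mol

Let D be the C≡C bond energy.
Σ(broken) = 1×D + 2×407 + 2×424 = 1662 + D
Σ(formed) = 1×360 + 6×407 = 2802
ΔH = Σ(broken) − Σ(formed) = (1662 + D) − (2802) = −1140 + D
Setting this equal to −289 kJ gives D = 851 kJ/mol.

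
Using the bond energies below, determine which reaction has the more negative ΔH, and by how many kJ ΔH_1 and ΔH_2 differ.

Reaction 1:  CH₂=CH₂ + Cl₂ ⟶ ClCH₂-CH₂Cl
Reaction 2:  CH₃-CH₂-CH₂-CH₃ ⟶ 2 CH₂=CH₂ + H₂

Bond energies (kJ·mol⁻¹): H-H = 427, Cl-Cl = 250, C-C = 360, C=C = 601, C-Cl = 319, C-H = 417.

Reaction 1, by 432 kJ

Reaction 1:
  Bonds broken (reactants):
    C-H: 4 × 417 = 1668
    C=C: 1 × 601 = 601
    Cl-Cl: 1 × 250 = 250
    Σ(broken) = 2519 kJ
  Bonds formed (products):
    C-C: 1 × 360 = 360
    C-Cl: 2 × 319 = 638
    C-H: 4 × 417 = 1668
    Σ(formed) = 2666 kJ
  ΔH_1 = 2519 − 2666 = −147 kJ
Reaction 2:
  Bonds broken (reactants):
    C-C: 3 × 360 = 1080
    C-H: 10 × 417 = 4170
    Σ(broken) = 5250 kJ
  Bonds formed (products):
    C-H: 8 × 417 = 3336
    C=C: 2 × 601 = 1202
    H-H: 1 × 427 = 427
    Σ(formed) = 4965 kJ
  ΔH_2 = 5250 − 4965 = +285 kJ
ΔH_1 − ΔH_2 = −432 kJ, so reaction 1 has the more negative ΔH; |ΔH_1 − ΔH_2| = 432 kJ.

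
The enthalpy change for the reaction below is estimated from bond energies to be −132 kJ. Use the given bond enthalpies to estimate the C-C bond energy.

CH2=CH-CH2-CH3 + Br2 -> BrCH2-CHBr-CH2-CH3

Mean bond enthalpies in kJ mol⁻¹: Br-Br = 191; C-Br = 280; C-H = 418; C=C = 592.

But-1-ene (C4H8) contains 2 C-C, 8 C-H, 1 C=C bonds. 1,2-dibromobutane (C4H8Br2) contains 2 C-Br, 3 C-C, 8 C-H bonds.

D(C-C) ≈ 355 kJ/mol

Let D be the C-C bond energy.
Σ(broken) = 1×191 + 2×D + 8×418 + 1×592 = 4127 + 2D
Σ(formed) = 2×280 + 3×D + 8×418 = 3904 + 3D
ΔH = Σ(broken) − Σ(formed) = (4127 + 2D) − (3904 + 3D) = +223 − D
Setting this equal to −132 kJ gives D = 355 kJ/mol.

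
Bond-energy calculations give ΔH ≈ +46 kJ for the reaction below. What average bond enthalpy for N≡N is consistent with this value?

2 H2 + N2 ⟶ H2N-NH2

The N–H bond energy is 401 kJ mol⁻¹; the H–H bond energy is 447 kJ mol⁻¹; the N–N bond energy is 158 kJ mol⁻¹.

Let D be the N≡N bond energy.
Σ(broken) = 2×447 + 1×D = 894 + D
Σ(formed) = 4×401 + 1×158 = 1762
ΔH = Σ(broken) − Σ(formed) = (894 + D) − (1762) = −868 + D
Setting this equal to +46 kJ gives D = 914 kJ/mol.

D(N≡N) ≈ 914 kJ/mol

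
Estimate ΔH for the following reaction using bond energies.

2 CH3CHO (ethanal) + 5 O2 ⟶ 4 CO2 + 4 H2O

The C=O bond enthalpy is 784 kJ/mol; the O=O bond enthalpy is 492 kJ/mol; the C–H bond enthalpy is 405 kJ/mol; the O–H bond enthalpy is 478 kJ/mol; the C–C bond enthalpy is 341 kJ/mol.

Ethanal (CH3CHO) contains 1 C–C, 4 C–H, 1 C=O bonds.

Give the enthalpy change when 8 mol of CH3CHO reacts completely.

ΔH = −8584 kJ

Bonds broken (reactants):
  C–C: 2 × 341 = 682
  C–H: 8 × 405 = 3240
  C=O: 2 × 784 = 1568
  O=O: 5 × 492 = 2460
  Σ(broken) = 7950 kJ
Bonds formed (products):
  C=O: 8 × 784 = 6272
  O–H: 8 × 478 = 3824
  Σ(formed) = 10096 kJ
ΔH = Σ(broken) − Σ(formed) = 7950 − 10096 = −2146 kJ
For 4× the reaction as written: 4 × (−2146) = −8584 kJ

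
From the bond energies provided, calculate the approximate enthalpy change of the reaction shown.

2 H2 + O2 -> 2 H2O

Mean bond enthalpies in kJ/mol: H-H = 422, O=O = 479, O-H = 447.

Bonds broken (reactants):
  H-H: 2 × 422 = 844
  O=O: 1 × 479 = 479
  Σ(broken) = 1323 kJ
Bonds formed (products):
  O-H: 4 × 447 = 1788
  Σ(formed) = 1788 kJ
ΔH = Σ(broken) − Σ(formed) = 1323 − 1788 = −465 kJ

ΔH ≈ −465 kJ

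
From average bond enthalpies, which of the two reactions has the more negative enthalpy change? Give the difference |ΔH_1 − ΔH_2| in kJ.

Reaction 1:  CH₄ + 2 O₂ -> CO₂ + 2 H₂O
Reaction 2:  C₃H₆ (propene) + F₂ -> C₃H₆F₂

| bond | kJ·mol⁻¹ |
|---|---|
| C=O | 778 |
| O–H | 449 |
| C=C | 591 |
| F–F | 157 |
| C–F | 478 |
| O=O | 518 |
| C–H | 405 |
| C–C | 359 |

Reaction 1:
  Bonds broken (reactants):
    C–H: 4 × 405 = 1620
    O=O: 2 × 518 = 1036
    Σ(broken) = 2656 kJ
  Bonds formed (products):
    C=O: 2 × 778 = 1556
    O–H: 4 × 449 = 1796
    Σ(formed) = 3352 kJ
  ΔH_1 = 2656 − 3352 = −696 kJ
Reaction 2:
  Bonds broken (reactants):
    C–C: 1 × 359 = 359
    C–H: 6 × 405 = 2430
    C=C: 1 × 591 = 591
    F–F: 1 × 157 = 157
    Σ(broken) = 3537 kJ
  Bonds formed (products):
    C–C: 2 × 359 = 718
    C–F: 2 × 478 = 956
    C–H: 6 × 405 = 2430
    Σ(formed) = 4104 kJ
  ΔH_2 = 3537 − 4104 = −567 kJ
ΔH_1 − ΔH_2 = −129 kJ, so reaction 1 has the more negative ΔH; |ΔH_1 − ΔH_2| = 129 kJ.

Reaction 1, by 129 kJ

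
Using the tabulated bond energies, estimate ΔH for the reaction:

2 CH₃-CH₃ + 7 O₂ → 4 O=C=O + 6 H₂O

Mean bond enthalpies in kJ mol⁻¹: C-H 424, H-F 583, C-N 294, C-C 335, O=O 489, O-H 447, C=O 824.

Bonds broken (reactants):
  C-C: 2 × 335 = 670
  C-H: 12 × 424 = 5088
  O=O: 7 × 489 = 3423
  Σ(broken) = 9181 kJ
Bonds formed (products):
  C=O: 8 × 824 = 6592
  O-H: 12 × 447 = 5364
  Σ(formed) = 11956 kJ
ΔH = Σ(broken) − Σ(formed) = 9181 − 11956 = −2775 kJ

ΔH ≈ −2775 kJ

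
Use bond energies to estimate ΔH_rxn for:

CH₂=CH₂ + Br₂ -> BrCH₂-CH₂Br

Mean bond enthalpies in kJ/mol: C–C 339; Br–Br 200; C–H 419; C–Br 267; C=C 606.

ΔH ≈ −67 kJ

Bonds broken (reactants):
  Br–Br: 1 × 200 = 200
  C–H: 4 × 419 = 1676
  C=C: 1 × 606 = 606
  Σ(broken) = 2482 kJ
Bonds formed (products):
  C–Br: 2 × 267 = 534
  C–C: 1 × 339 = 339
  C–H: 4 × 419 = 1676
  Σ(formed) = 2549 kJ
ΔH = Σ(broken) − Σ(formed) = 2482 − 2549 = −67 kJ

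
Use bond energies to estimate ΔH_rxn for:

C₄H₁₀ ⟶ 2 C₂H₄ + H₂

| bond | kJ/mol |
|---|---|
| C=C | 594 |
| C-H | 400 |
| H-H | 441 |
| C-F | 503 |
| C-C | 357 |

ΔH ≈ +242 kJ

Bonds broken (reactants):
  C-C: 3 × 357 = 1071
  C-H: 10 × 400 = 4000
  Σ(broken) = 5071 kJ
Bonds formed (products):
  C-H: 8 × 400 = 3200
  C=C: 2 × 594 = 1188
  H-H: 1 × 441 = 441
  Σ(formed) = 4829 kJ
ΔH = Σ(broken) − Σ(formed) = 5071 − 4829 = +242 kJ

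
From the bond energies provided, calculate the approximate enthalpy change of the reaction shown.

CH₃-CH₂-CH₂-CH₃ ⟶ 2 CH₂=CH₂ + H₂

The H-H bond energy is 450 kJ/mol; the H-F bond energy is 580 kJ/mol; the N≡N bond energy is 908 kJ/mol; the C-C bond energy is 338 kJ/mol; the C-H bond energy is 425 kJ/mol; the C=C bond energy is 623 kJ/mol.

ΔH ≈ +168 kJ

Bonds broken (reactants):
  C-C: 3 × 338 = 1014
  C-H: 10 × 425 = 4250
  Σ(broken) = 5264 kJ
Bonds formed (products):
  C-H: 8 × 425 = 3400
  C=C: 2 × 623 = 1246
  H-H: 1 × 450 = 450
  Σ(formed) = 5096 kJ
ΔH = Σ(broken) − Σ(formed) = 5264 − 5096 = +168 kJ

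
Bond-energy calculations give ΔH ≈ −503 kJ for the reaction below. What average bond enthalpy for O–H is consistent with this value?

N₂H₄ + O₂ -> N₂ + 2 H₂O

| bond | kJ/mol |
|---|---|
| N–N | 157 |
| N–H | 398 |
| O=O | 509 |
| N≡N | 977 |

Let D be the O–H bond energy.
Σ(broken) = 4×398 + 1×157 + 1×509 = 2258
Σ(formed) = 1×977 + 4×D = 977 + 4D
ΔH = Σ(broken) − Σ(formed) = (2258) − (977 + 4D) = +1281 − 4D
Setting this equal to −503 kJ gives 4D = 1784, so D = 446 kJ/mol.

D(O–H) ≈ 446 kJ/mol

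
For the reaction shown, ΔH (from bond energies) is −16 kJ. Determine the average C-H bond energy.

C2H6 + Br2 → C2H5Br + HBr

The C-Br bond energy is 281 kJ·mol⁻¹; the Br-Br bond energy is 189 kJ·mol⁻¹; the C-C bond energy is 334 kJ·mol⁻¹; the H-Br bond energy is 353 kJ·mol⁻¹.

D(C-H) ≈ 429 kJ/mol

Let D be the C-H bond energy.
Σ(broken) = 1×189 + 1×334 + 6×D = 523 + 6D
Σ(formed) = 1×281 + 1×334 + 5×D + 1×353 = 968 + 5D
ΔH = Σ(broken) − Σ(formed) = (523 + 6D) − (968 + 5D) = −445 + D
Setting this equal to −16 kJ gives D = 429 kJ/mol.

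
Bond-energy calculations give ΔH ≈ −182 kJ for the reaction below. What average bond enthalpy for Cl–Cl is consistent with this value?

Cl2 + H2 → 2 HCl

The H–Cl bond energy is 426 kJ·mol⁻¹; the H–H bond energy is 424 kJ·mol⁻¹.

Let D be the Cl–Cl bond energy.
Σ(broken) = 1×D + 1×424 = 424 + D
Σ(formed) = 2×426 = 852
ΔH = Σ(broken) − Σ(formed) = (424 + D) − (852) = −428 + D
Setting this equal to −182 kJ gives D = 246 kJ/mol.

D(Cl–Cl) ≈ 246 kJ/mol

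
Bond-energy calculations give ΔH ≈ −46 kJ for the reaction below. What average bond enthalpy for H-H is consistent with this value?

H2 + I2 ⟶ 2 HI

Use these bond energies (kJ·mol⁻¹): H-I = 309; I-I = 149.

Let D be the H-H bond energy.
Σ(broken) = 1×D + 1×149 = 149 + D
Σ(formed) = 2×309 = 618
ΔH = Σ(broken) − Σ(formed) = (149 + D) − (618) = −469 + D
Setting this equal to −46 kJ gives D = 423 kJ/mol.

D(H-H) ≈ 423 kJ/mol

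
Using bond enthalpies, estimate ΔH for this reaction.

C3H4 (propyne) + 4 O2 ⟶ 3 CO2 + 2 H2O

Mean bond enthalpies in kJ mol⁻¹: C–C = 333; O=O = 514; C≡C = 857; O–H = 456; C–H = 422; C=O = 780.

ΔH ≈ −1570 kJ

Bonds broken (reactants):
  C≡C: 1 × 857 = 857
  C–C: 1 × 333 = 333
  C–H: 4 × 422 = 1688
  O=O: 4 × 514 = 2056
  Σ(broken) = 4934 kJ
Bonds formed (products):
  C=O: 6 × 780 = 4680
  O–H: 4 × 456 = 1824
  Σ(formed) = 6504 kJ
ΔH = Σ(broken) − Σ(formed) = 4934 − 6504 = −1570 kJ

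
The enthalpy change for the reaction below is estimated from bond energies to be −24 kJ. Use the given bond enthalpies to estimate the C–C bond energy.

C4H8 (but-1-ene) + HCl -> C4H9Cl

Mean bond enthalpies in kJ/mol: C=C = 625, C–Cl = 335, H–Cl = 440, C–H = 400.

D(C–C) ≈ 354 kJ/mol

Let D be the C–C bond energy.
Σ(broken) = 2×D + 8×400 + 1×625 + 1×440 = 4265 + 2D
Σ(formed) = 3×D + 1×335 + 9×400 = 3935 + 3D
ΔH = Σ(broken) − Σ(formed) = (4265 + 2D) − (3935 + 3D) = +330 − D
Setting this equal to −24 kJ gives D = 354 kJ/mol.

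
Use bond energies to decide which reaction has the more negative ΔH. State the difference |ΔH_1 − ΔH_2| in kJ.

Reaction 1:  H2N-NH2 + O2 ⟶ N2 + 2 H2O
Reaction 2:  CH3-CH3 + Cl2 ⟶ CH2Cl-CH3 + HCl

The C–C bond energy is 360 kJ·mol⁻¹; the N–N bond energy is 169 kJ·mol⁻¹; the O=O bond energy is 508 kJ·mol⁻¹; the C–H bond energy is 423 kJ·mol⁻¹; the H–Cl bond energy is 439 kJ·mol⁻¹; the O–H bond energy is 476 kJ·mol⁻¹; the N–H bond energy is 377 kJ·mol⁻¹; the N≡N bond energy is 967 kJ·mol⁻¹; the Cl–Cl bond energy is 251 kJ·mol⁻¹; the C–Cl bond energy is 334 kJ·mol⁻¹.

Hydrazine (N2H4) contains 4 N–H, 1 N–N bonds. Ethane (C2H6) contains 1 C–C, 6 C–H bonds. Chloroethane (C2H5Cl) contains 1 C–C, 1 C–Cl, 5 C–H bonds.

Reaction 1:
  Bonds broken (reactants):
    N–H: 4 × 377 = 1508
    N–N: 1 × 169 = 169
    O=O: 1 × 508 = 508
    Σ(broken) = 2185 kJ
  Bonds formed (products):
    N≡N: 1 × 967 = 967
    O–H: 4 × 476 = 1904
    Σ(formed) = 2871 kJ
  ΔH_1 = 2185 − 2871 = −686 kJ
Reaction 2:
  Bonds broken (reactants):
    C–C: 1 × 360 = 360
    C–H: 6 × 423 = 2538
    Cl–Cl: 1 × 251 = 251
    Σ(broken) = 3149 kJ
  Bonds formed (products):
    C–C: 1 × 360 = 360
    C–Cl: 1 × 334 = 334
    C–H: 5 × 423 = 2115
    H–Cl: 1 × 439 = 439
    Σ(formed) = 3248 kJ
  ΔH_2 = 3149 − 3248 = −99 kJ
ΔH_1 − ΔH_2 = −587 kJ, so reaction 1 has the more negative ΔH; |ΔH_1 − ΔH_2| = 587 kJ.

Reaction 1, by 587 kJ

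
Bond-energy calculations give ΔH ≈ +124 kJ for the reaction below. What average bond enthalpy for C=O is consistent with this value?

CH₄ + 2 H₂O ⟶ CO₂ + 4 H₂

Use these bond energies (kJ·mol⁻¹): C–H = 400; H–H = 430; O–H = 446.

D(C=O) ≈ 770 kJ/mol

Let D be the C=O bond energy.
Σ(broken) = 4×400 + 4×446 = 3384
Σ(formed) = 2×D + 4×430 = 1720 + 2D
ΔH = Σ(broken) − Σ(formed) = (3384) − (1720 + 2D) = +1664 − 2D
Setting this equal to +124 kJ gives 2D = 1540, so D = 770 kJ/mol.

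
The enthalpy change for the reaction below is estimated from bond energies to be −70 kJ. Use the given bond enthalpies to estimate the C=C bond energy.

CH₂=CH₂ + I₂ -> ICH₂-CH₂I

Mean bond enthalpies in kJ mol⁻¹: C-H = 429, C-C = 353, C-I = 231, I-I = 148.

D(C=C) ≈ 597 kJ/mol

Let D be the C=C bond energy.
Σ(broken) = 4×429 + 1×D + 1×148 = 1864 + D
Σ(formed) = 1×353 + 4×429 + 2×231 = 2531
ΔH = Σ(broken) − Σ(formed) = (1864 + D) − (2531) = −667 + D
Setting this equal to −70 kJ gives D = 597 kJ/mol.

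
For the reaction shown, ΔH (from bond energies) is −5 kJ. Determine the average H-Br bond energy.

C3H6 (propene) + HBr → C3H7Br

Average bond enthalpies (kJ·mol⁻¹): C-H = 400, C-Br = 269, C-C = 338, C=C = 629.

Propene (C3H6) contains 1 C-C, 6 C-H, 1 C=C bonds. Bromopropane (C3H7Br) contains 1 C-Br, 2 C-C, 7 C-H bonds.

D(H-Br) ≈ 373 kJ/mol

Let D be the H-Br bond energy.
Σ(broken) = 1×338 + 6×400 + 1×629 + 1×D = 3367 + D
Σ(formed) = 1×269 + 2×338 + 7×400 = 3745
ΔH = Σ(broken) − Σ(formed) = (3367 + D) − (3745) = −378 + D
Setting this equal to −5 kJ gives D = 373 kJ/mol.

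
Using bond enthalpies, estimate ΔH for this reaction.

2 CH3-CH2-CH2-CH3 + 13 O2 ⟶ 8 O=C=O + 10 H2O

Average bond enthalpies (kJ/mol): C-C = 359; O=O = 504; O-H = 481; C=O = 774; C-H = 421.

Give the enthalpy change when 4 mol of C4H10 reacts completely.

ΔH = −9756 kJ

Bonds broken (reactants):
  C-C: 6 × 359 = 2154
  C-H: 20 × 421 = 8420
  O=O: 13 × 504 = 6552
  Σ(broken) = 17126 kJ
Bonds formed (products):
  C=O: 16 × 774 = 12384
  O-H: 20 × 481 = 9620
  Σ(formed) = 22004 kJ
ΔH = Σ(broken) − Σ(formed) = 17126 − 22004 = −4878 kJ
For 2× the reaction as written: 2 × (−4878) = −9756 kJ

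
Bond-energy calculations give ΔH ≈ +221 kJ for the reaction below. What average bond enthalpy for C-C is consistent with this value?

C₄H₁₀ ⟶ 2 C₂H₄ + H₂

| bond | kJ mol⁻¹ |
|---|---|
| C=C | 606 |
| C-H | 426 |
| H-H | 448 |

Let D be the C-C bond energy.
Σ(broken) = 3×D + 10×426 = 4260 + 3D
Σ(formed) = 8×426 + 2×606 + 1×448 = 5068
ΔH = Σ(broken) − Σ(formed) = (4260 + 3D) − (5068) = −808 + 3D
Setting this equal to +221 kJ gives 3D = 1029, so D = 343 kJ/mol.

D(C-C) ≈ 343 kJ/mol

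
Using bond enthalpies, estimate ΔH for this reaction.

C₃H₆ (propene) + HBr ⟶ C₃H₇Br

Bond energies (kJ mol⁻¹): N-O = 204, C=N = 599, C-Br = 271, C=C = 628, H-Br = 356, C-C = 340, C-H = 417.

ΔH ≈ −44 kJ

Bonds broken (reactants):
  C-C: 1 × 340 = 340
  C-H: 6 × 417 = 2502
  C=C: 1 × 628 = 628
  H-Br: 1 × 356 = 356
  Σ(broken) = 3826 kJ
Bonds formed (products):
  C-Br: 1 × 271 = 271
  C-C: 2 × 340 = 680
  C-H: 7 × 417 = 2919
  Σ(formed) = 3870 kJ
ΔH = Σ(broken) − Σ(formed) = 3826 − 3870 = −44 kJ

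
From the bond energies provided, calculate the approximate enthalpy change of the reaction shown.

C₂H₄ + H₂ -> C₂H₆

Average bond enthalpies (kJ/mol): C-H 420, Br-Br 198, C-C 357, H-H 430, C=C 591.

Bonds broken (reactants):
  C-H: 4 × 420 = 1680
  C=C: 1 × 591 = 591
  H-H: 1 × 430 = 430
  Σ(broken) = 2701 kJ
Bonds formed (products):
  C-C: 1 × 357 = 357
  C-H: 6 × 420 = 2520
  Σ(formed) = 2877 kJ
ΔH = Σ(broken) − Σ(formed) = 2701 − 2877 = −176 kJ

ΔH ≈ −176 kJ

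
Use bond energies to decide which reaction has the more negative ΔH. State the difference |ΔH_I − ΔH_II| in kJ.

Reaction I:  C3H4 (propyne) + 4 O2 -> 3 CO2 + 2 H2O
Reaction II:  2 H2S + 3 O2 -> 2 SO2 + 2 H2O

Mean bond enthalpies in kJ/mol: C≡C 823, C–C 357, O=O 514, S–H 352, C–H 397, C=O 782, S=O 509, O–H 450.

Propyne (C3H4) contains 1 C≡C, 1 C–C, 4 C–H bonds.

Reaction I, by 782 kJ

Reaction I:
  Bonds broken (reactants):
    C≡C: 1 × 823 = 823
    C–C: 1 × 357 = 357
    C–H: 4 × 397 = 1588
    O=O: 4 × 514 = 2056
    Σ(broken) = 4824 kJ
  Bonds formed (products):
    C=O: 6 × 782 = 4692
    O–H: 4 × 450 = 1800
    Σ(formed) = 6492 kJ
  ΔH_I = 4824 − 6492 = −1668 kJ
Reaction II:
  Bonds broken (reactants):
    O=O: 3 × 514 = 1542
    S–H: 4 × 352 = 1408
    Σ(broken) = 2950 kJ
  Bonds formed (products):
    O–H: 4 × 450 = 1800
    S=O: 4 × 509 = 2036
    Σ(formed) = 3836 kJ
  ΔH_II = 2950 − 3836 = −886 kJ
ΔH_I − ΔH_II = −782 kJ, so reaction I has the more negative ΔH; |ΔH_I − ΔH_II| = 782 kJ.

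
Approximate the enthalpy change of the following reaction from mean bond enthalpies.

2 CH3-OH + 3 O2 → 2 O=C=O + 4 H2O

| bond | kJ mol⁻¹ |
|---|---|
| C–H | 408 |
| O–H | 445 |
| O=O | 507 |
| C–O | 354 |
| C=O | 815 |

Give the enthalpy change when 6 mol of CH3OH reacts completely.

ΔH = −3759 kJ

Bonds broken (reactants):
  C–H: 6 × 408 = 2448
  C–O: 2 × 354 = 708
  O–H: 2 × 445 = 890
  O=O: 3 × 507 = 1521
  Σ(broken) = 5567 kJ
Bonds formed (products):
  C=O: 4 × 815 = 3260
  O–H: 8 × 445 = 3560
  Σ(formed) = 6820 kJ
ΔH = Σ(broken) − Σ(formed) = 5567 − 6820 = −1253 kJ
For 3× the reaction as written: 3 × (−1253) = −3759 kJ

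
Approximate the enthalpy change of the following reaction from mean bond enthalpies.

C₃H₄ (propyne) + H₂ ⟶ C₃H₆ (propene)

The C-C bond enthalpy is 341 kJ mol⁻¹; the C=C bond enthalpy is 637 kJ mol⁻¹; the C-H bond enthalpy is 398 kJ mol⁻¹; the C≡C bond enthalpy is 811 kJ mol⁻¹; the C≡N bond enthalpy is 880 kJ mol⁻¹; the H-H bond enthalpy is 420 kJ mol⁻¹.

Bonds broken (reactants):
  C≡C: 1 × 811 = 811
  C-C: 1 × 341 = 341
  C-H: 4 × 398 = 1592
  H-H: 1 × 420 = 420
  Σ(broken) = 3164 kJ
Bonds formed (products):
  C-C: 1 × 341 = 341
  C-H: 6 × 398 = 2388
  C=C: 1 × 637 = 637
  Σ(formed) = 3366 kJ
ΔH = Σ(broken) − Σ(formed) = 3164 − 3366 = −202 kJ

ΔH ≈ −202 kJ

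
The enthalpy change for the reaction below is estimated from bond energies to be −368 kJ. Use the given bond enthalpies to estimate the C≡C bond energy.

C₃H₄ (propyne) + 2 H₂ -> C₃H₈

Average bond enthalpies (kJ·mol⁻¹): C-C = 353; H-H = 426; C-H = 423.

D(C≡C) ≈ 825 kJ/mol

Let D be the C≡C bond energy.
Σ(broken) = 1×D + 1×353 + 4×423 + 2×426 = 2897 + D
Σ(formed) = 2×353 + 8×423 = 4090
ΔH = Σ(broken) − Σ(formed) = (2897 + D) − (4090) = −1193 + D
Setting this equal to −368 kJ gives D = 825 kJ/mol.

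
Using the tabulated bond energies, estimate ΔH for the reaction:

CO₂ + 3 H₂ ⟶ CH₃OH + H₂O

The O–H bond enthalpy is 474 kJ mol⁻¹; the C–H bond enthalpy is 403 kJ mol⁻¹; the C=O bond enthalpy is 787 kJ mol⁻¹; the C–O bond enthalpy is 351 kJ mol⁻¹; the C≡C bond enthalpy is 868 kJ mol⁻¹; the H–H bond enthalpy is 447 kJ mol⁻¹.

Bonds broken (reactants):
  C=O: 2 × 787 = 1574
  H–H: 3 × 447 = 1341
  Σ(broken) = 2915 kJ
Bonds formed (products):
  C–H: 3 × 403 = 1209
  C–O: 1 × 351 = 351
  O–H: 3 × 474 = 1422
  Σ(formed) = 2982 kJ
ΔH = Σ(broken) − Σ(formed) = 2915 − 2982 = −67 kJ

ΔH ≈ −67 kJ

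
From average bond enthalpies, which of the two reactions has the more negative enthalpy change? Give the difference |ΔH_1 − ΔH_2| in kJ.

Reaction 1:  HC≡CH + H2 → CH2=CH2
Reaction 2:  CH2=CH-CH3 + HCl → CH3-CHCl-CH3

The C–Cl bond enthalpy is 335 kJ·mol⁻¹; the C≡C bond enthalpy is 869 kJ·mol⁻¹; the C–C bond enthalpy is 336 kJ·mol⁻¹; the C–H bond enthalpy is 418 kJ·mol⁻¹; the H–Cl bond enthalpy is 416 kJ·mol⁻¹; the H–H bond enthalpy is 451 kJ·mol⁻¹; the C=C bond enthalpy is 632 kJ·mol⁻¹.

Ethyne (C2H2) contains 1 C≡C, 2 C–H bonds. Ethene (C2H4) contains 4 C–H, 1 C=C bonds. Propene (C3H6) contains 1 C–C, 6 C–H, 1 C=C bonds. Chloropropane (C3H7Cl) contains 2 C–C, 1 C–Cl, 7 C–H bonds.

Reaction 1, by 107 kJ

Reaction 1:
  Bonds broken (reactants):
    C≡C: 1 × 869 = 869
    C–H: 2 × 418 = 836
    H–H: 1 × 451 = 451
    Σ(broken) = 2156 kJ
  Bonds formed (products):
    C–H: 4 × 418 = 1672
    C=C: 1 × 632 = 632
    Σ(formed) = 2304 kJ
  ΔH_1 = 2156 − 2304 = −148 kJ
Reaction 2:
  Bonds broken (reactants):
    C–C: 1 × 336 = 336
    C–H: 6 × 418 = 2508
    C=C: 1 × 632 = 632
    H–Cl: 1 × 416 = 416
    Σ(broken) = 3892 kJ
  Bonds formed (products):
    C–C: 2 × 336 = 672
    C–Cl: 1 × 335 = 335
    C–H: 7 × 418 = 2926
    Σ(formed) = 3933 kJ
  ΔH_2 = 3892 − 3933 = −41 kJ
ΔH_1 − ΔH_2 = −107 kJ, so reaction 1 has the more negative ΔH; |ΔH_1 − ΔH_2| = 107 kJ.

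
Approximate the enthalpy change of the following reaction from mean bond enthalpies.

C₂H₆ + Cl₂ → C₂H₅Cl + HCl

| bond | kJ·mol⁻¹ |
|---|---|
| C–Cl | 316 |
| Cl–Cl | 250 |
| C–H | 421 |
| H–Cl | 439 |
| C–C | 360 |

ΔH ≈ −84 kJ

Bonds broken (reactants):
  C–C: 1 × 360 = 360
  C–H: 6 × 421 = 2526
  Cl–Cl: 1 × 250 = 250
  Σ(broken) = 3136 kJ
Bonds formed (products):
  C–C: 1 × 360 = 360
  C–Cl: 1 × 316 = 316
  C–H: 5 × 421 = 2105
  H–Cl: 1 × 439 = 439
  Σ(formed) = 3220 kJ
ΔH = Σ(broken) − Σ(formed) = 3136 − 3220 = −84 kJ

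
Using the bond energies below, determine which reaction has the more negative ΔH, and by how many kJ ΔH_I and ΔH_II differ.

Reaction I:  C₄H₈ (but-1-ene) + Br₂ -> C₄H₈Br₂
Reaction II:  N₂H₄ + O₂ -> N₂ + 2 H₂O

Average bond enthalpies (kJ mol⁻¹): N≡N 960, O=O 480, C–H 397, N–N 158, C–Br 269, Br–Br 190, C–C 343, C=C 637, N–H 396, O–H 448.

Reaction II, by 476 kJ

Reaction I:
  Bonds broken (reactants):
    Br–Br: 1 × 190 = 190
    C–C: 2 × 343 = 686
    C–H: 8 × 397 = 3176
    C=C: 1 × 637 = 637
    Σ(broken) = 4689 kJ
  Bonds formed (products):
    C–Br: 2 × 269 = 538
    C–C: 3 × 343 = 1029
    C–H: 8 × 397 = 3176
    Σ(formed) = 4743 kJ
  ΔH_I = 4689 − 4743 = −54 kJ
Reaction II:
  Bonds broken (reactants):
    N–H: 4 × 396 = 1584
    N–N: 1 × 158 = 158
    O=O: 1 × 480 = 480
    Σ(broken) = 2222 kJ
  Bonds formed (products):
    N≡N: 1 × 960 = 960
    O–H: 4 × 448 = 1792
    Σ(formed) = 2752 kJ
  ΔH_II = 2222 − 2752 = −530 kJ
ΔH_I − ΔH_II = +476 kJ, so reaction II has the more negative ΔH; |ΔH_I − ΔH_II| = 476 kJ.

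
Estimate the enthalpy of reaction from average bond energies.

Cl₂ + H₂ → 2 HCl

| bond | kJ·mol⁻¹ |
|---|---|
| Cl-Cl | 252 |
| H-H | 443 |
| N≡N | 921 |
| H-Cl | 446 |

Bonds broken (reactants):
  Cl-Cl: 1 × 252 = 252
  H-H: 1 × 443 = 443
  Σ(broken) = 695 kJ
Bonds formed (products):
  H-Cl: 2 × 446 = 892
  Σ(formed) = 892 kJ
ΔH = Σ(broken) − Σ(formed) = 695 − 892 = −197 kJ

ΔH ≈ −197 kJ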